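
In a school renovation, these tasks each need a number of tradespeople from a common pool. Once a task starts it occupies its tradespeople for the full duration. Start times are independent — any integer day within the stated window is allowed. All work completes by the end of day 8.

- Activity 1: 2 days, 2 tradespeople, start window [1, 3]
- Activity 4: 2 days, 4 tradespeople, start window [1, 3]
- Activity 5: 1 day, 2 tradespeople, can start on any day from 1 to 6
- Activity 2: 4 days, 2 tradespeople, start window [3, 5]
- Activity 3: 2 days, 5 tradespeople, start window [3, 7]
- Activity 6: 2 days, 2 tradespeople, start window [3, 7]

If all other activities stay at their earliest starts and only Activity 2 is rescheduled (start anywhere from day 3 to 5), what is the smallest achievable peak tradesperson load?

8

Activity 2@3: d1:8  d2:6  d3:9  d4:9  d5:2  d6:2  d7:0  d8:0 → peak 9
Activity 2@4: d1:8  d2:6  d3:7  d4:9  d5:2  d6:2  d7:2  d8:0 → peak 9
Activity 2@5: d1:8  d2:6  d3:7  d4:7  d5:2  d6:2  d7:2  d8:2 → peak 8
Best is Activity 2@5, peak 8.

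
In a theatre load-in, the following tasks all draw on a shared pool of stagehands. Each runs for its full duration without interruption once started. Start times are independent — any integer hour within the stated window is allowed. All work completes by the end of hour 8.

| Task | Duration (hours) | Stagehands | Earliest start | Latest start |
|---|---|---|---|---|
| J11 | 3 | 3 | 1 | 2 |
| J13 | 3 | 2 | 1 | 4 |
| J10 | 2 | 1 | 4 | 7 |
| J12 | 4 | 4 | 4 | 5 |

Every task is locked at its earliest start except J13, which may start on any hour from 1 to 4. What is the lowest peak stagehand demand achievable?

5

J13@1: h1:5  h2:5  h3:5  h4:5  h5:5  h6:4  h7:4  h8:0 → peak 5
J13@2: h1:3  h2:5  h3:5  h4:7  h5:5  h6:4  h7:4  h8:0 → peak 7
J13@3: h1:3  h2:3  h3:5  h4:7  h5:7  h6:4  h7:4  h8:0 → peak 7
J13@4: h1:3  h2:3  h3:3  h4:7  h5:7  h6:6  h7:4  h8:0 → peak 7
Best is J13@1, peak 5.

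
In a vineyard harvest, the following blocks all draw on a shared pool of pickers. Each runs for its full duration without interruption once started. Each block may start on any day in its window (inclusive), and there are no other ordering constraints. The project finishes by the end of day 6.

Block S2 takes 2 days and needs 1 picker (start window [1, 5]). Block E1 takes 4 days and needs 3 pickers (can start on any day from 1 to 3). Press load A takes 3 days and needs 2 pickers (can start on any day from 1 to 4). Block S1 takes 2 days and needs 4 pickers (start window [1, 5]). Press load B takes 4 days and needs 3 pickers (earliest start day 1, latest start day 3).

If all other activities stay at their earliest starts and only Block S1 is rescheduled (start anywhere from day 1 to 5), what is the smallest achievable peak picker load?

Block S1@1: d1:13  d2:13  d3:8  d4:6  d5:0  d6:0 → peak 13
Block S1@2: d1:9  d2:13  d3:12  d4:6  d5:0  d6:0 → peak 13
Block S1@3: d1:9  d2:9  d3:12  d4:10  d5:0  d6:0 → peak 12
Block S1@4: d1:9  d2:9  d3:8  d4:10  d5:4  d6:0 → peak 10
Block S1@5: d1:9  d2:9  d3:8  d4:6  d5:4  d6:4 → peak 9
Best is Block S1@5, peak 9.

9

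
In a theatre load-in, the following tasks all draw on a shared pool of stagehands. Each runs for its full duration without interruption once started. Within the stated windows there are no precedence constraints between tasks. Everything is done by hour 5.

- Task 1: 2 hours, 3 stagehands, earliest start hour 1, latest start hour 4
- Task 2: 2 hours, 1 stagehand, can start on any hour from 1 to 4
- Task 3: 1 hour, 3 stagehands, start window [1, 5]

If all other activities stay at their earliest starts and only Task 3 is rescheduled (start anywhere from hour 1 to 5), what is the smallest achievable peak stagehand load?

4

Task 3@1: h1:7  h2:4  h3:0  h4:0  h5:0 → peak 7
Task 3@2: h1:4  h2:7  h3:0  h4:0  h5:0 → peak 7
Task 3@3: h1:4  h2:4  h3:3  h4:0  h5:0 → peak 4
Task 3@4: h1:4  h2:4  h3:0  h4:3  h5:0 → peak 4
Task 3@5: h1:4  h2:4  h3:0  h4:0  h5:3 → peak 4
Best is Task 3@3, peak 4.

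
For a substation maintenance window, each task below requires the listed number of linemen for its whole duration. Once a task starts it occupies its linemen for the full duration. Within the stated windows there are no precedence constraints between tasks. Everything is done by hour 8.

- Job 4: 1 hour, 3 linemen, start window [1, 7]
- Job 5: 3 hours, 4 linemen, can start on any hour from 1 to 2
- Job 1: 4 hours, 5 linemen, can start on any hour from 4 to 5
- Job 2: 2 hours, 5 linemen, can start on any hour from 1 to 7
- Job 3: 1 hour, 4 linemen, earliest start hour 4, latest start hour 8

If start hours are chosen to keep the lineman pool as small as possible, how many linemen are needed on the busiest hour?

Early-start (Job 4@1, Job 5@1, Job 1@4, Job 2@1, Job 3@4) gives peak 12: h1:12  h2:9  h3:4  h4:9  h5:5  h6:5  h7:5  h8:0.
Shift Job 2→2.
Schedule Job 4@1, Job 5@1, Job 1@4, Job 2@2, Job 3@4: h1:7  h2:9  h3:9  h4:9  h5:5  h6:5  h7:5  h8:0 — peak 9.

9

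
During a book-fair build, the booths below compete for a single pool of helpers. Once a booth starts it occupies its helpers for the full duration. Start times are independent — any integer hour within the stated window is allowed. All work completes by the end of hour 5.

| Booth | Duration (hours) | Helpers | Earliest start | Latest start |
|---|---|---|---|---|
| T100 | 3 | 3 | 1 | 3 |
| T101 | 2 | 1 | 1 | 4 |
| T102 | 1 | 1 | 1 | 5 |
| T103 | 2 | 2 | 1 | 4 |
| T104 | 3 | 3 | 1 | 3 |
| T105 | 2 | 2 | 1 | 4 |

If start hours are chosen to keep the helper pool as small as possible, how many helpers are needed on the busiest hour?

Early-start (T100@1, T101@1, T102@1, T103@1, T104@1, T105@1) gives peak 12: h1:12  h2:11  h3:6  h4:0  h5:0.
Shift T102→4, T104→3, T105→4.
Schedule T100@1, T101@1, T102@4, T103@1, T104@3, T105@4: h1:6  h2:6  h3:6  h4:6  h5:5 — peak 6.
Total helper-hours = 29 over 5 hours ⇒ peak ≥ ⌈29/5⌉ = 6, so 6 is optimal.

6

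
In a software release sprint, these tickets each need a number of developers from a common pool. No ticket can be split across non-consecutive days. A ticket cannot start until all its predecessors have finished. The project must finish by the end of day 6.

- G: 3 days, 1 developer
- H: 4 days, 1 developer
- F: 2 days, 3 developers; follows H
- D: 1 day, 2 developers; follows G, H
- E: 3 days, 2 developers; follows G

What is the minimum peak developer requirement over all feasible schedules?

Schedule G@1, H@1, F@5, D@5, E@4: d1:2  d2:2  d3:2  d4:3  d5:7  d6:5 — peak 7.
No arrangement of the 2 feasible schedules does better.

7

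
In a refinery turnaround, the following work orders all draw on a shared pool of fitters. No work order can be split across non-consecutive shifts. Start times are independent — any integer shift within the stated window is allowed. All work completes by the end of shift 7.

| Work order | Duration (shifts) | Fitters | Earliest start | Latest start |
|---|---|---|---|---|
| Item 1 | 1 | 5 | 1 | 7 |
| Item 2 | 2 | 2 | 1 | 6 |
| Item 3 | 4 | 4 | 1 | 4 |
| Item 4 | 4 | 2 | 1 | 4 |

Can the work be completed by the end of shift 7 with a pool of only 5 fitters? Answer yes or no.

no

The minimum achievable peak is 6; 5 < 6, so no feasible schedule stays within the cap.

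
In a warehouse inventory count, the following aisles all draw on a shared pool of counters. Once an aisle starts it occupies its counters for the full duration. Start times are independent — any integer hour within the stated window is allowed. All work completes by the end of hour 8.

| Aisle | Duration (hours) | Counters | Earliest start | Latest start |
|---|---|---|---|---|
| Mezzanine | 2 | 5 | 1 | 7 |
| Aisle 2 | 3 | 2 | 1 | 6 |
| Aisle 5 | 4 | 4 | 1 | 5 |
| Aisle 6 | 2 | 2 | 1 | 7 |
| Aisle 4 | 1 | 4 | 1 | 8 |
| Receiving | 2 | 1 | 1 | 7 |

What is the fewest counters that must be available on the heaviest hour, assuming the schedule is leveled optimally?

Early-start (Mezzanine@1, Aisle 2@1, Aisle 5@1, Aisle 6@1, Aisle 4@1, Receiving@1) gives peak 18: h1:18  h2:14  h3:6  h4:4  h5:0  h6:0  h7:0  h8:0.
Shift Aisle 2→3, Aisle 5→3, Aisle 6→6, Aisle 4→7.
Schedule Mezzanine@1, Aisle 2@3, Aisle 5@3, Aisle 6@6, Aisle 4@7, Receiving@1: h1:6  h2:6  h3:6  h4:6  h5:6  h6:6  h7:6  h8:0 — peak 6.
Total counter-hours = 42 over 8 hours ⇒ peak ≥ ⌈42/8⌉ = 6, so 6 is optimal.

6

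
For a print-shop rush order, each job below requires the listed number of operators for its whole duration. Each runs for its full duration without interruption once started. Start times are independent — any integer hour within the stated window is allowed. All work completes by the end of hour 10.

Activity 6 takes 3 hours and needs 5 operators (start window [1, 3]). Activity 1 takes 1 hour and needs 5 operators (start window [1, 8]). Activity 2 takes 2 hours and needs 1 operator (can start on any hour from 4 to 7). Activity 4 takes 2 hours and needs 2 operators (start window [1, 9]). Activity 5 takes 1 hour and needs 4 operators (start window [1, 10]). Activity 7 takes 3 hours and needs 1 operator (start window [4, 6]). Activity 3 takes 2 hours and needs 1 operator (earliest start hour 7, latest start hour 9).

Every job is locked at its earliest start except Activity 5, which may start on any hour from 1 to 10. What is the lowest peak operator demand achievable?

Activity 5@1: h1:16  h2:7  h3:5  h4:2  h5:2  h6:1  h7:1  h8:1  h9:0  h10:0 → peak 16
Activity 5@2: h1:12  h2:11  h3:5  h4:2  h5:2  h6:1  h7:1  h8:1  h9:0  h10:0 → peak 12
Activity 5@3: h1:12  h2:7  h3:9  h4:2  h5:2  h6:1  h7:1  h8:1  h9:0  h10:0 → peak 12
Activity 5@4: h1:12  h2:7  h3:5  h4:6  h5:2  h6:1  h7:1  h8:1  h9:0  h10:0 → peak 12
Activity 5@5: h1:12  h2:7  h3:5  h4:2  h5:6  h6:1  h7:1  h8:1  h9:0  h10:0 → peak 12
Activity 5@6: h1:12  h2:7  h3:5  h4:2  h5:2  h6:5  h7:1  h8:1  h9:0  h10:0 → peak 12
Activity 5@7: h1:12  h2:7  h3:5  h4:2  h5:2  h6:1  h7:5  h8:1  h9:0  h10:0 → peak 12
Activity 5@8: h1:12  h2:7  h3:5  h4:2  h5:2  h6:1  h7:1  h8:5  h9:0  h10:0 → peak 12
Activity 5@9: h1:12  h2:7  h3:5  h4:2  h5:2  h6:1  h7:1  h8:1  h9:4  h10:0 → peak 12
Activity 5@10: h1:12  h2:7  h3:5  h4:2  h5:2  h6:1  h7:1  h8:1  h9:0  h10:4 → peak 12
Best is Activity 5@2, peak 12.

12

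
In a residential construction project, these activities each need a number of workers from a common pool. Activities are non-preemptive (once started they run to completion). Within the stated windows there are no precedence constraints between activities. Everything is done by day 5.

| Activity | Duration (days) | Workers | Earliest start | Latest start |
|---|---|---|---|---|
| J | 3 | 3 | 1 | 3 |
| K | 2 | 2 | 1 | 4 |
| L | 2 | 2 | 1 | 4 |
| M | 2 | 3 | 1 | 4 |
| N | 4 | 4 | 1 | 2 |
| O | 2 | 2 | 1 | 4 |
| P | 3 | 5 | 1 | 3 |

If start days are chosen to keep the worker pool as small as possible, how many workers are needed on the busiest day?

Early-start (J@1, K@1, L@1, M@1, N@1, O@1, P@1) gives peak 21: d1:21  d2:21  d3:12  d4:4  d5:0.
Shift M→4, P→3.
Schedule J@1, K@1, L@1, M@4, N@1, O@1, P@3: d1:13  d2:13  d3:12  d4:12  d5:8 — peak 13.

13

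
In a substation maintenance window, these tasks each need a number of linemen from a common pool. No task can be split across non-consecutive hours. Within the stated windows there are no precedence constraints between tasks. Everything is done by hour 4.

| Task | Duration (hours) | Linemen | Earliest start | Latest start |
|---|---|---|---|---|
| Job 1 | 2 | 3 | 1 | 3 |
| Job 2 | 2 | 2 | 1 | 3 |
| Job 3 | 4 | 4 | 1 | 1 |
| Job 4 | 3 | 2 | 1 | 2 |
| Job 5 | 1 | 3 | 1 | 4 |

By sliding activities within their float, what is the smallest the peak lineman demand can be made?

Early-start (Job 1@1, Job 2@1, Job 3@1, Job 4@1, Job 5@1) gives peak 14: h1:14  h2:11  h3:6  h4:4.
Shift Job 2→3, Job 5→4.
Schedule Job 1@1, Job 2@3, Job 3@1, Job 4@1, Job 5@4: h1:9  h2:9  h3:8  h4:9 — peak 9.
Total lineman-hours = 35 over 4 hours ⇒ peak ≥ ⌈35/4⌉ = 9, so 9 is optimal.

9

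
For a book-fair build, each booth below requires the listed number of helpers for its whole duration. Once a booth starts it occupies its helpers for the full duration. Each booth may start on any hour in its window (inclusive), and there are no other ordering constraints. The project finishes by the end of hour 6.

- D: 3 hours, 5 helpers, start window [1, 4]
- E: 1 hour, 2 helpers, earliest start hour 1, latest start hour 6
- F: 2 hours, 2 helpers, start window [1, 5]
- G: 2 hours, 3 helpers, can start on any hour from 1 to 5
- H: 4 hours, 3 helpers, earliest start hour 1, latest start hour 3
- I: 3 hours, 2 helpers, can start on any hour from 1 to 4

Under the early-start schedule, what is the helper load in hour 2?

15

At early start, hour 2 has: D, F, G, H, I.
Demand: 5 + 2 + 3 + 3 + 2 = 15.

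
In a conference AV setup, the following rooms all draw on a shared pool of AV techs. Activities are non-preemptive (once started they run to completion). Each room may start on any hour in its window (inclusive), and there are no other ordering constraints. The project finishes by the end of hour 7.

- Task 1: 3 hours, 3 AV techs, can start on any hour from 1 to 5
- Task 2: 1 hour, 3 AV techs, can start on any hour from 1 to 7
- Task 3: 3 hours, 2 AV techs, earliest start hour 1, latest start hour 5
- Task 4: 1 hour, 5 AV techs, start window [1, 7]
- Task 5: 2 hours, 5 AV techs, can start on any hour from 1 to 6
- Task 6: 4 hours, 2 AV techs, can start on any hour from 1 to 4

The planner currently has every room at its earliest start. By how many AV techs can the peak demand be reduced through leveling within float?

13

Early-start peak: h1:20  h2:12  h3:7  h4:2  h5:0  h6:0  h7:0 ⇒ 20.
Leveled (Task 1@1, Task 2@1, Task 3@2, Task 4@5, Task 5@6, Task 6@2): h1:6  h2:7  h3:7  h4:4  h5:7  h6:5  h7:5 ⇒ 7.
Reduction 20 − 7 = 13.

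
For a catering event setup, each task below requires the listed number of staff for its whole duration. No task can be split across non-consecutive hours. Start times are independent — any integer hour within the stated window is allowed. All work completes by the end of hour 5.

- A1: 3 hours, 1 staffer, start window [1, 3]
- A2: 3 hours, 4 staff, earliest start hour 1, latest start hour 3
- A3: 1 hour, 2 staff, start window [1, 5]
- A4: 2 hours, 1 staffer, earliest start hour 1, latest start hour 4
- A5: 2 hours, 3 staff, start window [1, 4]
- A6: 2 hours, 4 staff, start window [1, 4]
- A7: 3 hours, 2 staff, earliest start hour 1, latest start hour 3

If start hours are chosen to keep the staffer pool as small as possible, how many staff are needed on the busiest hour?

8

Early-start (A1@1, A2@1, A3@1, A4@1, A5@1, A6@1, A7@1) gives peak 17: h1:17  h2:15  h3:7  h4:0  h5:0.
Shift A3→5, A4→3, A6→4, A7→3.
Schedule A1@1, A2@1, A3@5, A4@3, A5@1, A6@4, A7@3: h1:8  h2:8  h3:8  h4:7  h5:8 — peak 8.
Total staffer-hours = 39 over 5 hours ⇒ peak ≥ ⌈39/5⌉ = 8, so 8 is optimal.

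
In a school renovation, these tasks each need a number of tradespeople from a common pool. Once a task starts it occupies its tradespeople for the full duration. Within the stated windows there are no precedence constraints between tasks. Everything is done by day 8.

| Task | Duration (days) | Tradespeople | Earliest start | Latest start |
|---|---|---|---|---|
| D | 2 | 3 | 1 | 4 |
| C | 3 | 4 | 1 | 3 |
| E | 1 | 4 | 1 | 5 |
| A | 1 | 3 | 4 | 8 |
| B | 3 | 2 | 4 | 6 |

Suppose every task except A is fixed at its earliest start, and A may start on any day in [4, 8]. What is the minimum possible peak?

A@4: d1:11  d2:7  d3:4  d4:5  d5:2  d6:2  d7:0  d8:0 → peak 11
A@5: d1:11  d2:7  d3:4  d4:2  d5:5  d6:2  d7:0  d8:0 → peak 11
A@6: d1:11  d2:7  d3:4  d4:2  d5:2  d6:5  d7:0  d8:0 → peak 11
A@7: d1:11  d2:7  d3:4  d4:2  d5:2  d6:2  d7:3  d8:0 → peak 11
A@8: d1:11  d2:7  d3:4  d4:2  d5:2  d6:2  d7:0  d8:3 → peak 11
Best is A@4, peak 11.

11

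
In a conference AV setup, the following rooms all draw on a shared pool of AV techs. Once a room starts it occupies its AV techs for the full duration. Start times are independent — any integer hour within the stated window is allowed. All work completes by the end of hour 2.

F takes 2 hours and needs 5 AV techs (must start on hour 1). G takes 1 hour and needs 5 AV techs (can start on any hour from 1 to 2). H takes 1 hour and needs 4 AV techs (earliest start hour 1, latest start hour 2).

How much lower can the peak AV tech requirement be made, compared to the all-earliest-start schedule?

4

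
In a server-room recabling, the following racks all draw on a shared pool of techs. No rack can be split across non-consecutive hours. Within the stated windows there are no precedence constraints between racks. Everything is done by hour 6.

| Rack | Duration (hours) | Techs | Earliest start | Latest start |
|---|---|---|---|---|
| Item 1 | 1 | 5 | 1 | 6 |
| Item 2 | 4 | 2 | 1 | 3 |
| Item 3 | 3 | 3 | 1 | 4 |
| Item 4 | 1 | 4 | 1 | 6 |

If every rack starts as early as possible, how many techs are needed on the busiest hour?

Early-start schedule: Item 1@1, Item 2@1, Item 3@1, Item 4@1.
Load per hour: hour 1: 14, hour 2: 5, hour 3: 5, hour 4: 2, hour 5: 0, hour 6: 0.
Peak is 14.

14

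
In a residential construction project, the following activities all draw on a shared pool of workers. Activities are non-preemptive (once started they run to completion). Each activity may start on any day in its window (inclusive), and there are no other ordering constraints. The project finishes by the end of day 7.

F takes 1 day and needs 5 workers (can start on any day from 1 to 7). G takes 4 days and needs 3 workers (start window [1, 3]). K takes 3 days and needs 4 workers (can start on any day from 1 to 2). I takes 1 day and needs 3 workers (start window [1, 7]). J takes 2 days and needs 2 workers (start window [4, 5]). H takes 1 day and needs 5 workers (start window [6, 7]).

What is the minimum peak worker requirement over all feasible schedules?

7

Early-start (F@1, G@1, K@1, I@1, J@4, H@6) gives peak 15: d1:15  d2:7  d3:7  d4:5  d5:2  d6:5  d7:0.
Shift G→2, K→2, I→6, J→5, H→7.
Schedule F@1, G@2, K@2, I@6, J@5, H@7: d1:5  d2:7  d3:7  d4:7  d5:5  d6:5  d7:5 — peak 7.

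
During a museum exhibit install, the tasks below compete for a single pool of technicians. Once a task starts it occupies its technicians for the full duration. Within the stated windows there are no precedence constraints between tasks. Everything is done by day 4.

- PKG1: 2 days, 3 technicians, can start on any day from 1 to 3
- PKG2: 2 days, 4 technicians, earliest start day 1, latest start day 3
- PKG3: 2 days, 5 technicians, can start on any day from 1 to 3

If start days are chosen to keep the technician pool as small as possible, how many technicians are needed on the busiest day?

7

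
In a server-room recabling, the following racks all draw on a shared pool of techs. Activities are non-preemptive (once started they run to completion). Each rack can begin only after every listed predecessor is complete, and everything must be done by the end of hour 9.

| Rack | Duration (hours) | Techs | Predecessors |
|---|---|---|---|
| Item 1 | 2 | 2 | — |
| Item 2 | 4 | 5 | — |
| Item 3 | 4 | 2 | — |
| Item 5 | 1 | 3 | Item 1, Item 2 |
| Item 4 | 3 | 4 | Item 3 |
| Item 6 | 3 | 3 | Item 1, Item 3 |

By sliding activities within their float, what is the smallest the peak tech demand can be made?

Early-start (Item 1@1, Item 2@1, Item 3@1, Item 5@5, Item 4@5, Item 6@5) gives peak 10: h1:9  h2:9  h3:7  h4:7  h5:10  h6:7  h7:7  h8:0  h9:0.
Shift Item 3→3, Item 4→7, Item 6→7.
Schedule Item 1@1, Item 2@1, Item 3@3, Item 5@5, Item 4@7, Item 6@7: h1:7  h2:7  h3:7  h4:7  h5:5  h6:2  h7:7  h8:7  h9:7 — peak 7.
Total tech-hours = 56 over 9 hours ⇒ peak ≥ ⌈56/9⌉ = 7, so 7 is optimal.

7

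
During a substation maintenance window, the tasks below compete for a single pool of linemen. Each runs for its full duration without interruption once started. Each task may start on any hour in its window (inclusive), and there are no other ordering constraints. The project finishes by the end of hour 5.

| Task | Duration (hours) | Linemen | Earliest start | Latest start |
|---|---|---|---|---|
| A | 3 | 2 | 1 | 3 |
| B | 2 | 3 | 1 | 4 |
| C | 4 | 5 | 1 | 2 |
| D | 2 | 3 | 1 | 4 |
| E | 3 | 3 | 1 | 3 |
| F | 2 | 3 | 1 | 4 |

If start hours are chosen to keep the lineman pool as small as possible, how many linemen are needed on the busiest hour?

13

Early-start (A@1, B@1, C@1, D@1, E@1, F@1) gives peak 19: h1:19  h2:19  h3:10  h4:5  h5:0.
Shift E→3, F→3.
Schedule A@1, B@1, C@1, D@1, E@3, F@3: h1:13  h2:13  h3:13  h4:11  h5:3 — peak 13.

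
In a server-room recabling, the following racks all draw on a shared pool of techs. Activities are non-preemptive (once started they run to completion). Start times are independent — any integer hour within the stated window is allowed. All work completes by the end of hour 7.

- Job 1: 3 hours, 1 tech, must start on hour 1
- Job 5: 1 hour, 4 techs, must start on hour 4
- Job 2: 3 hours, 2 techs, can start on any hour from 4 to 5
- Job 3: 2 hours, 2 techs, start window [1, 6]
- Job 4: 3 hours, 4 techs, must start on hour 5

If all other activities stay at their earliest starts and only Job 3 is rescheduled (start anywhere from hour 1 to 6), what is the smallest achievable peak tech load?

Job 3@1: h1:3  h2:3  h3:1  h4:6  h5:6  h6:6  h7:4 → peak 6
Job 3@2: h1:1  h2:3  h3:3  h4:6  h5:6  h6:6  h7:4 → peak 6
Job 3@3: h1:1  h2:1  h3:3  h4:8  h5:6  h6:6  h7:4 → peak 8
Job 3@4: h1:1  h2:1  h3:1  h4:8  h5:8  h6:6  h7:4 → peak 8
Job 3@5: h1:1  h2:1  h3:1  h4:6  h5:8  h6:8  h7:4 → peak 8
Job 3@6: h1:1  h2:1  h3:1  h4:6  h5:6  h6:8  h7:6 → peak 8
Best is Job 3@1, peak 6.

6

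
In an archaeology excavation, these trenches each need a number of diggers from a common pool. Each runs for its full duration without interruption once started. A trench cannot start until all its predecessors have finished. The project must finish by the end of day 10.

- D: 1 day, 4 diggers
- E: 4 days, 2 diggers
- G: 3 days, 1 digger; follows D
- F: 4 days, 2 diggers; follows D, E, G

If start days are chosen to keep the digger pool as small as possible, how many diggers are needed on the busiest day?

Early-start (D@1, E@1, G@2, F@5) gives peak 6: d1:6  d2:3  d3:3  d4:3  d5:2  d6:2  d7:2  d8:2  d9:0  d10:0.
Shift E→2, F→6.
Schedule D@1, E@2, G@2, F@6: d1:4  d2:3  d3:3  d4:3  d5:2  d6:2  d7:2  d8:2  d9:2  d10:0 — peak 4.

4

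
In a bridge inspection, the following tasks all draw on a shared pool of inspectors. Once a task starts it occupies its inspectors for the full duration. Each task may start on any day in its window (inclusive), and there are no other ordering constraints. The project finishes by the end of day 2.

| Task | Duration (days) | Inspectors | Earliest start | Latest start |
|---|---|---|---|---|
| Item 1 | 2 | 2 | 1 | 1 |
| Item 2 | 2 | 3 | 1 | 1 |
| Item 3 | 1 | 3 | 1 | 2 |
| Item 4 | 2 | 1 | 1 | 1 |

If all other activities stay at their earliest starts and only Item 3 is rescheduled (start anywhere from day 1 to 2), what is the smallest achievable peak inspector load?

9

Item 3@1: d1:9  d2:6 → peak 9
Item 3@2: d1:6  d2:9 → peak 9
Best is Item 3@1, peak 9.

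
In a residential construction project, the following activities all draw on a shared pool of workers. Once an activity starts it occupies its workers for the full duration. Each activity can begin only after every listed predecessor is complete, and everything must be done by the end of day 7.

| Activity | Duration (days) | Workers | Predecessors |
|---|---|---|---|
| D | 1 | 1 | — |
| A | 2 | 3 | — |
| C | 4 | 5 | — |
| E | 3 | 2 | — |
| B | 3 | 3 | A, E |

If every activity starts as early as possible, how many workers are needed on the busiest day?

11

Early-start schedule: D@1, A@1, C@1, E@1, B@4.
Load per day: day 1: 11, day 2: 10, day 3: 7, day 4: 8, day 5: 3, day 6: 3, day 7: 0.
Peak is 11.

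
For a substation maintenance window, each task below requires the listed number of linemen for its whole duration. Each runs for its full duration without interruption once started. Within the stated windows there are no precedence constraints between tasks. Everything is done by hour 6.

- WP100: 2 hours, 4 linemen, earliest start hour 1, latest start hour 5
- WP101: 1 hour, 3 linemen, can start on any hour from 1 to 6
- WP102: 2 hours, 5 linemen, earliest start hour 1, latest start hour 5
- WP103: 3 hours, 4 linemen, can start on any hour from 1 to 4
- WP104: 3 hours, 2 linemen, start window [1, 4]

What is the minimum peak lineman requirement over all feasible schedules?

8

Early-start (WP100@1, WP101@1, WP102@1, WP103@1, WP104@1) gives peak 18: h1:18  h2:15  h3:6  h4:0  h5:0  h6:0.
Shift WP102→5, WP103→2, WP104→3.
Schedule WP100@1, WP101@1, WP102@5, WP103@2, WP104@3: h1:7  h2:8  h3:6  h4:6  h5:7  h6:5 — peak 8.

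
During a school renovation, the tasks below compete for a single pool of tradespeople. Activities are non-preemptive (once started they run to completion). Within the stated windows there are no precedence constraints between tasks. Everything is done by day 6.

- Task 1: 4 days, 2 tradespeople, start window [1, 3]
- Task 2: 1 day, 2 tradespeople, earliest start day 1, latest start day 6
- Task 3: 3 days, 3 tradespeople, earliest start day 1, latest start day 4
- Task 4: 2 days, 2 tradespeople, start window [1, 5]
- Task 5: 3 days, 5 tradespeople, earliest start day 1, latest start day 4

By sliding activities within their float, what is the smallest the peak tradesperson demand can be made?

Early-start (Task 1@1, Task 2@1, Task 3@1, Task 4@1, Task 5@1) gives peak 14: d1:14  d2:12  d3:10  d4:2  d5:0  d6:0.
Shift Task 4→2, Task 5→4.
Schedule Task 1@1, Task 2@1, Task 3@1, Task 4@2, Task 5@4: d1:7  d2:7  d3:7  d4:7  d5:5  d6:5 — peak 7.
Total tradesperson-days = 38 over 6 days ⇒ peak ≥ ⌈38/6⌉ = 7, so 7 is optimal.

7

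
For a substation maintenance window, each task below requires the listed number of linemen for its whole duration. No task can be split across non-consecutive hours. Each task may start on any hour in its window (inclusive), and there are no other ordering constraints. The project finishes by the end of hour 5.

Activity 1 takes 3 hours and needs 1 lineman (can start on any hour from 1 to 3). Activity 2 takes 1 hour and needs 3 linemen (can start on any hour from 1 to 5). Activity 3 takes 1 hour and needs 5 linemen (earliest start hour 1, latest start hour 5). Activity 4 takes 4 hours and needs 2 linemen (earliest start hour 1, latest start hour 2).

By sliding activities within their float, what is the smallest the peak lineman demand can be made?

Early-start (Activity 1@1, Activity 2@1, Activity 3@1, Activity 4@1) gives peak 11: h1:11  h2:3  h3:3  h4:2  h5:0.
Shift Activity 2→4, Activity 3→5.
Schedule Activity 1@1, Activity 2@4, Activity 3@5, Activity 4@1: h1:3  h2:3  h3:3  h4:5  h5:5 — peak 5.

5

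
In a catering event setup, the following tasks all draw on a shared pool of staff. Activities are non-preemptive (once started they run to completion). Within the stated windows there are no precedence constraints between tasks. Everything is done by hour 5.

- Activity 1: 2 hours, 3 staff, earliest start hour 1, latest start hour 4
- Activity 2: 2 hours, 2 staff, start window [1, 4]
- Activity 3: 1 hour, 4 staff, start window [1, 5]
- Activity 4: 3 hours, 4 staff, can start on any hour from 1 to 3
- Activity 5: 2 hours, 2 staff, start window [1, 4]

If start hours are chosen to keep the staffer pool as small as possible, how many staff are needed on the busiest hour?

Early-start (Activity 1@1, Activity 2@1, Activity 3@1, Activity 4@1, Activity 5@1) gives peak 15: h1:15  h2:11  h3:4  h4:0  h5:0.
Shift Activity 2→2, Activity 4→3, Activity 5→4.
Schedule Activity 1@1, Activity 2@2, Activity 3@1, Activity 4@3, Activity 5@4: h1:7  h2:5  h3:6  h4:6  h5:6 — peak 7.

7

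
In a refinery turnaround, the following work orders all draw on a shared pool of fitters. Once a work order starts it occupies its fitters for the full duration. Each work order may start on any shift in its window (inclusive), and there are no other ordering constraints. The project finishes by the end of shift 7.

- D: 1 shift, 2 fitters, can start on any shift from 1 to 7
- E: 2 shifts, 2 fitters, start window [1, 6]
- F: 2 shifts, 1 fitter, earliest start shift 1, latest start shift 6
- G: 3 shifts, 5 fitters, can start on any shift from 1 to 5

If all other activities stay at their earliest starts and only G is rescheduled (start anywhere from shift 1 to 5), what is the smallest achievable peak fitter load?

G@1: s1:10  s2:8  s3:5  s4:0  s5:0  s6:0  s7:0 → peak 10
G@2: s1:5  s2:8  s3:5  s4:5  s5:0  s6:0  s7:0 → peak 8
G@3: s1:5  s2:3  s3:5  s4:5  s5:5  s6:0  s7:0 → peak 5
G@4: s1:5  s2:3  s3:0  s4:5  s5:5  s6:5  s7:0 → peak 5
G@5: s1:5  s2:3  s3:0  s4:0  s5:5  s6:5  s7:5 → peak 5
Best is G@3, peak 5.

5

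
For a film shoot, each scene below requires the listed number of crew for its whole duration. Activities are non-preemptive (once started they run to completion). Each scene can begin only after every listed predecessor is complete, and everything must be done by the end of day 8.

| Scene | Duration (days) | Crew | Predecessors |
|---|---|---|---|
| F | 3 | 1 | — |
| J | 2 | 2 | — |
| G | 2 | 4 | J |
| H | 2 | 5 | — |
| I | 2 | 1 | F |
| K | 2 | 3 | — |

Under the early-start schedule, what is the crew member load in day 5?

At early start, day 5 has: I.
Demand: 1 = 1.

1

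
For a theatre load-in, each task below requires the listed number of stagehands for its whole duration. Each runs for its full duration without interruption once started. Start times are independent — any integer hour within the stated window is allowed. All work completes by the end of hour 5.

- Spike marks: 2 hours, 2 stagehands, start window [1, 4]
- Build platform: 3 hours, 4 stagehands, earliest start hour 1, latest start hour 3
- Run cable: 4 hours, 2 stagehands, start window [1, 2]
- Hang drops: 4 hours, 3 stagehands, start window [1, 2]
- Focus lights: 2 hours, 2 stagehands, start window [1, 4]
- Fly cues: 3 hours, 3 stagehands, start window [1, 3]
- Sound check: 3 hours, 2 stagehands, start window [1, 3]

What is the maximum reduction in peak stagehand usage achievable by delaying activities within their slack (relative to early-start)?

Early-start peak: h1:18  h2:18  h3:14  h4:5  h5:0 ⇒ 18.
Leveled (Spike marks@1, Build platform@1, Run cable@1, Hang drops@1, Focus lights@1, Fly cues@3, Sound check@3): h1:13  h2:13  h3:14  h4:10  h5:5 ⇒ 14.
Reduction 18 − 14 = 4.

4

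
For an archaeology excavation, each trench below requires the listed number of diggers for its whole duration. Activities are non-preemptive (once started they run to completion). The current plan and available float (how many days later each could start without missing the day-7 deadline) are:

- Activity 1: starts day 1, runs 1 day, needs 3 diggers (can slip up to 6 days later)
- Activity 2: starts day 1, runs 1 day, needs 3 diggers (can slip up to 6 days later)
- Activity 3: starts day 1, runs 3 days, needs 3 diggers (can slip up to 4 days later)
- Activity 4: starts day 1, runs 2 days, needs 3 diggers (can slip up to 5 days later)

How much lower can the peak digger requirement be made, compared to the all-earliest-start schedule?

9

Early-start peak: d1:12  d2:6  d3:3  d4:0  d5:0  d6:0  d7:0 ⇒ 12.
Leveled (Activity 1@1, Activity 2@2, Activity 3@3, Activity 4@6): d1:3  d2:3  d3:3  d4:3  d5:3  d6:3  d7:3 ⇒ 3.
Reduction 12 − 3 = 9.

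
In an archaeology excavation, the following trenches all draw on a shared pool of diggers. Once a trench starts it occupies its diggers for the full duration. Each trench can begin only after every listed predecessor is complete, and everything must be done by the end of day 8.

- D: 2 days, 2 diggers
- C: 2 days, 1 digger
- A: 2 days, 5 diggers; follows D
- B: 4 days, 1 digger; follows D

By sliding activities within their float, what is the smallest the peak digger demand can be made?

5

Early-start (D@1, C@1, A@3, B@3) gives peak 6: d1:3  d2:3  d3:6  d4:6  d5:1  d6:1  d7:0  d8:0.
Shift B→5.
Schedule D@1, C@1, A@3, B@5: d1:3  d2:3  d3:5  d4:5  d5:1  d6:1  d7:1  d8:1 — peak 5.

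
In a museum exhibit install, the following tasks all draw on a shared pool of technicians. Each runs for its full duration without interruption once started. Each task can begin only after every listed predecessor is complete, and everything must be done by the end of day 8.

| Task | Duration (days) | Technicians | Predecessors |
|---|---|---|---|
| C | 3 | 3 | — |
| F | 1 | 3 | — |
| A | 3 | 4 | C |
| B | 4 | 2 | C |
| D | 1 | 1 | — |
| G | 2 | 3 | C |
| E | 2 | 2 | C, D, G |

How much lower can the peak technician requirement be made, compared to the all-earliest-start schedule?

Early-start peak: d1:7  d2:3  d3:3  d4:9  d5:9  d6:8  d7:4  d8:0 ⇒ 9.
Leveled (C@1, F@1, A@6, B@4, D@1, G@4, E@6): d1:7  d2:3  d3:3  d4:5  d5:5  d6:8  d7:8  d8:4 ⇒ 8.
Reduction 9 − 8 = 1.

1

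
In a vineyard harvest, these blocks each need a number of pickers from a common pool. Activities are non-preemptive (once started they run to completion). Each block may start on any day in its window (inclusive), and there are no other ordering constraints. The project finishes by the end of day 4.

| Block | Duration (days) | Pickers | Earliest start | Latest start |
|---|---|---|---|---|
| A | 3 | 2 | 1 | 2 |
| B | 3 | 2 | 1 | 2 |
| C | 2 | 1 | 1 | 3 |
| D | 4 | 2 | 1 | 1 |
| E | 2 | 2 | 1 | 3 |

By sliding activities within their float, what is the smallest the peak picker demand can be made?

Early-start (A@1, B@1, C@1, D@1, E@1) gives peak 9: d1:9  d2:9  d3:6  d4:2.
Shift E→3.
Schedule A@1, B@1, C@1, D@1, E@3: d1:7  d2:7  d3:8  d4:4 — peak 8.

8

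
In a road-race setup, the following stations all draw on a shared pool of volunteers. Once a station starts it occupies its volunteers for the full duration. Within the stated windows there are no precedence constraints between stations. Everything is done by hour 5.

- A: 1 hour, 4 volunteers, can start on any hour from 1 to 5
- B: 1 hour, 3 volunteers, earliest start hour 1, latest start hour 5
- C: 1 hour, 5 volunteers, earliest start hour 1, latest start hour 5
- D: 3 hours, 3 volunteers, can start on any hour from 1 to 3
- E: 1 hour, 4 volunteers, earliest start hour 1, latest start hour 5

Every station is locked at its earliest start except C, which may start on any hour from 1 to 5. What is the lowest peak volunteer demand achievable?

14

C@1: h1:19  h2:3  h3:3  h4:0  h5:0 → peak 19
C@2: h1:14  h2:8  h3:3  h4:0  h5:0 → peak 14
C@3: h1:14  h2:3  h3:8  h4:0  h5:0 → peak 14
C@4: h1:14  h2:3  h3:3  h4:5  h5:0 → peak 14
C@5: h1:14  h2:3  h3:3  h4:0  h5:5 → peak 14
Best is C@2, peak 14.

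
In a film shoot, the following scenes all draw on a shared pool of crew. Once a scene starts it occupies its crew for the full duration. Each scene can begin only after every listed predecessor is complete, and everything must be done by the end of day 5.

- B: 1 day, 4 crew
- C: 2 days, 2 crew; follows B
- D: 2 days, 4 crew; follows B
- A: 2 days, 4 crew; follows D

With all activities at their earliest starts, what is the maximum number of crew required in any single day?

6

Early-start schedule: B@1, C@2, D@2, A@4.
Load per day: day 1: 4, day 2: 6, day 3: 6, day 4: 4, day 5: 4.
Peak is 6.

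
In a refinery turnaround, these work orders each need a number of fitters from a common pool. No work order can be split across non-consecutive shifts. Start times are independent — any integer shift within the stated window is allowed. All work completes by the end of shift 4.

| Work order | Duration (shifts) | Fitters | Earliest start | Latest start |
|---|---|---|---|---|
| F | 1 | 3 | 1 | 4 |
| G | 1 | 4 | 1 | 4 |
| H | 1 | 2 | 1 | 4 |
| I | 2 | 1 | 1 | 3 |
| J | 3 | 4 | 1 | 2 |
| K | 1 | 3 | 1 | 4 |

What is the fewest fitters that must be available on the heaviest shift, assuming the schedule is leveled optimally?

7

Early-start (F@1, G@1, H@1, I@1, J@1, K@1) gives peak 17: s1:17  s2:5  s3:4  s4:0.
Shift H→2, I→2, J→2, K→4.
Schedule F@1, G@1, H@2, I@2, J@2, K@4: s1:7  s2:7  s3:5  s4:7 — peak 7.
Total fitter-shifts = 26 over 4 shifts ⇒ peak ≥ ⌈26/4⌉ = 7, so 7 is optimal.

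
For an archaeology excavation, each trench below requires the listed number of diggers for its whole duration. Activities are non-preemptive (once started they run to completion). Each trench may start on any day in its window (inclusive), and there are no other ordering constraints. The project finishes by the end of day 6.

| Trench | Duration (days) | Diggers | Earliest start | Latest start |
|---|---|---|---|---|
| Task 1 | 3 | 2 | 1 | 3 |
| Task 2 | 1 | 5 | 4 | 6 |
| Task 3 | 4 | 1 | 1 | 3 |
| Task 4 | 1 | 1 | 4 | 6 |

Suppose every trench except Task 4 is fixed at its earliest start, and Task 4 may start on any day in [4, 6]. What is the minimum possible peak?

6

Task 4@4: d1:3  d2:3  d3:3  d4:7  d5:0  d6:0 → peak 7
Task 4@5: d1:3  d2:3  d3:3  d4:6  d5:1  d6:0 → peak 6
Task 4@6: d1:3  d2:3  d3:3  d4:6  d5:0  d6:1 → peak 6
Best is Task 4@5, peak 6.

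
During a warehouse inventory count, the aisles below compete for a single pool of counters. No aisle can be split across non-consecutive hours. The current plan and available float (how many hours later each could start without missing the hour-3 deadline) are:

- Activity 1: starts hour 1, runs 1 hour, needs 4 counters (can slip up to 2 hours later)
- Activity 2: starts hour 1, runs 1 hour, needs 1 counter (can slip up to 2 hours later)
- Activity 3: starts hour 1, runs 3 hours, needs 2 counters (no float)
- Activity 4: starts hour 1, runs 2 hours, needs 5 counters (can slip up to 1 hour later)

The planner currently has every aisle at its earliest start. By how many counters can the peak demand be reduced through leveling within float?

5

Early-start peak: h1:12  h2:7  h3:2 ⇒ 12.
Leveled (Activity 1@1, Activity 2@1, Activity 3@1, Activity 4@2): h1:7  h2:7  h3:7 ⇒ 7.
Reduction 12 − 7 = 5.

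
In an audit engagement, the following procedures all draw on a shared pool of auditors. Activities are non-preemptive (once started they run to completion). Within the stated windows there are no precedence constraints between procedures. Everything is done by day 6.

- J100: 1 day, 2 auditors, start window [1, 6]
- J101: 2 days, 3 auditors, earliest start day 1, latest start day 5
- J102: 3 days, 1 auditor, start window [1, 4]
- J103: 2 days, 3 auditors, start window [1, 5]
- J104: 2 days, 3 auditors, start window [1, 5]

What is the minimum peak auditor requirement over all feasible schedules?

5

Early-start (J100@1, J101@1, J102@1, J103@1, J104@1) gives peak 12: d1:12  d2:10  d3:1  d4:0  d5:0  d6:0.
Shift J102→2, J103→3, J104→5.
Schedule J100@1, J101@1, J102@2, J103@3, J104@5: d1:5  d2:4  d3:4  d4:4  d5:3  d6:3 — peak 5.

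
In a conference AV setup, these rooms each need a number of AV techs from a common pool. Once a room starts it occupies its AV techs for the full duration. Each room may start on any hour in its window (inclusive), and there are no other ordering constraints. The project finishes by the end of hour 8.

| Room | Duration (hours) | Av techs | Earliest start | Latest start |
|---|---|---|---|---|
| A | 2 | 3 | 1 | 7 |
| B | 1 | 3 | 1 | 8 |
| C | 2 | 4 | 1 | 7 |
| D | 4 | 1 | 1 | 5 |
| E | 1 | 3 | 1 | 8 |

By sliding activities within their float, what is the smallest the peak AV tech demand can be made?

4

Early-start (A@1, B@1, C@1, D@1, E@1) gives peak 14: h1:14  h2:8  h3:1  h4:1  h5:0  h6:0  h7:0  h8:0.
Shift B→3, C→5, E→4.
Schedule A@1, B@3, C@5, D@1, E@4: h1:4  h2:4  h3:4  h4:4  h5:4  h6:4  h7:0  h8:0 — peak 4.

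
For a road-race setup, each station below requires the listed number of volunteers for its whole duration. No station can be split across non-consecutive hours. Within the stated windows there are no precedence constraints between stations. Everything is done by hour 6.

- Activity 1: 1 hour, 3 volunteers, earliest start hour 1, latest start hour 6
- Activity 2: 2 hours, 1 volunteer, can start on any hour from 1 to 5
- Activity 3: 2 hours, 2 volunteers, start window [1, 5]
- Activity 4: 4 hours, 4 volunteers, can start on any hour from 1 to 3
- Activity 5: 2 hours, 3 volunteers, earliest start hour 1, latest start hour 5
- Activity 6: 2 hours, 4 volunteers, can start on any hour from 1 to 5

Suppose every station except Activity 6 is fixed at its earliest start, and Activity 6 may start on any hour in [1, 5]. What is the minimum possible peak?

13

Activity 6@1: h1:17  h2:14  h3:4  h4:4  h5:0  h6:0 → peak 17
Activity 6@2: h1:13  h2:14  h3:8  h4:4  h5:0  h6:0 → peak 14
Activity 6@3: h1:13  h2:10  h3:8  h4:8  h5:0  h6:0 → peak 13
Activity 6@4: h1:13  h2:10  h3:4  h4:8  h5:4  h6:0 → peak 13
Activity 6@5: h1:13  h2:10  h3:4  h4:4  h5:4  h6:4 → peak 13
Best is Activity 6@3, peak 13.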